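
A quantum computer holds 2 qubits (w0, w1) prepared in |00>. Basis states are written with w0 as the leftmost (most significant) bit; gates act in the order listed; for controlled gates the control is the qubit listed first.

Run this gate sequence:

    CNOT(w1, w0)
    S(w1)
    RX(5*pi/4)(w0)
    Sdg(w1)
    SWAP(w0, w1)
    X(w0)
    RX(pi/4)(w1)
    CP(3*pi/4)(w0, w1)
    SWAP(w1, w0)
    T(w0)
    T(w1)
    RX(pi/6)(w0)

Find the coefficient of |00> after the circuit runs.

The amplitude on |00> is 0.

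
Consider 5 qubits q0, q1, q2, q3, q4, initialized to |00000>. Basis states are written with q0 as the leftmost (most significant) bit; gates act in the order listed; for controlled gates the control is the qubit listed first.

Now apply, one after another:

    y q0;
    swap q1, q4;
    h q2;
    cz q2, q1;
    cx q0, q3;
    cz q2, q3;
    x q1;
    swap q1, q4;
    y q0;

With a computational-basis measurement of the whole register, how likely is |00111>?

A full measurement returns |00111> with probability 1/2.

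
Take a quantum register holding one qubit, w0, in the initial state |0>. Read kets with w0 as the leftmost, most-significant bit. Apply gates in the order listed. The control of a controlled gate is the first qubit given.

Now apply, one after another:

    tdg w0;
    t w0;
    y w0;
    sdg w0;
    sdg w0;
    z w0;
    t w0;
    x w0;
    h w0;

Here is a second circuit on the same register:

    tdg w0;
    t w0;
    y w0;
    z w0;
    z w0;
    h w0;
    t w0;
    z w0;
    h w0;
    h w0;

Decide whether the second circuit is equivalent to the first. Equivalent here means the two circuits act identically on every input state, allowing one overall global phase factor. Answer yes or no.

No, they are not equivalent — no single phase factor reconciles the two unitaries.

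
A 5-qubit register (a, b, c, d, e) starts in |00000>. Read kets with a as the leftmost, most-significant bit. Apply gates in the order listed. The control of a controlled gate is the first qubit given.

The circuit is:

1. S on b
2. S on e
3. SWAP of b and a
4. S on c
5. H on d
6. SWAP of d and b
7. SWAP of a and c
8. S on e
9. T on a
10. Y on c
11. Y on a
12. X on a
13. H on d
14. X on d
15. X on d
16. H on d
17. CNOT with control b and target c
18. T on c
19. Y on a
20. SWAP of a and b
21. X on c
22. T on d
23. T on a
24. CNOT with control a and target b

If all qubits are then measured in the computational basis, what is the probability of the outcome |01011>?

A full measurement returns |01011> with probability 0. Key observation: the block from step 13 through step 16 cancels to the identity and can be dropped.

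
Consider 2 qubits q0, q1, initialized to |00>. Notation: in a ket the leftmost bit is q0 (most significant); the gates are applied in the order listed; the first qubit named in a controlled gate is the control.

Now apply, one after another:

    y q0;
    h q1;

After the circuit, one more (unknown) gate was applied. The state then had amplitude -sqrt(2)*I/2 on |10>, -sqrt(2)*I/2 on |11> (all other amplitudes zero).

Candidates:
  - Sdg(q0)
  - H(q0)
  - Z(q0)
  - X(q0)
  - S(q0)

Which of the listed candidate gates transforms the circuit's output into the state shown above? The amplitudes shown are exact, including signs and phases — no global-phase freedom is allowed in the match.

It was Z(q0) that produced the state shown.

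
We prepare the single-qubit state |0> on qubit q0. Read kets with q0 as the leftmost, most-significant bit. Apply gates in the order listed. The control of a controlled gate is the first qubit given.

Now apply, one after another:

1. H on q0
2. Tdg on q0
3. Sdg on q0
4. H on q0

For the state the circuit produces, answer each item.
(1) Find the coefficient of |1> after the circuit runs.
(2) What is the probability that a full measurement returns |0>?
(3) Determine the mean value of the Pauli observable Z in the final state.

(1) The amplitude on |1> is 1/2 + exp(I*pi/4)/2.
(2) A full measurement returns |0> with probability 1/2 - sqrt(2)/4.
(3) The observable Z averages to -sqrt(2)/2.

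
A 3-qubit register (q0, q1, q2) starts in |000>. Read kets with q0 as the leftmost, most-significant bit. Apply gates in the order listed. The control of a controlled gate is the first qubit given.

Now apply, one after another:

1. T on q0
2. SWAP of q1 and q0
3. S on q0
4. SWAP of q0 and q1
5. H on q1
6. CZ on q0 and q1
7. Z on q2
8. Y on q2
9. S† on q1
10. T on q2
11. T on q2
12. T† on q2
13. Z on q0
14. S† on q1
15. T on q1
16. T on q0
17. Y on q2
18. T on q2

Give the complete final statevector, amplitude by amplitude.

The final amplitudes are sqrt(2)*exp(I*pi/4)/2 on |000>, -sqrt(2)*I/2 on |010>, and 0 on every other basis state.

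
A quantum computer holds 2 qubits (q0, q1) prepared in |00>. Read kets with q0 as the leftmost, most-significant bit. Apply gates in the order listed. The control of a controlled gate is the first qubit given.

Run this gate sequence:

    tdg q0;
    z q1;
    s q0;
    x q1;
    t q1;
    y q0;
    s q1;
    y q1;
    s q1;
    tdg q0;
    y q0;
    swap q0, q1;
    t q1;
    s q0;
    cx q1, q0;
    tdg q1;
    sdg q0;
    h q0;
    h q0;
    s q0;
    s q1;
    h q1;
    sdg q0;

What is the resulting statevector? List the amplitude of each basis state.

After the circuit, the state carries amplitude sqrt(2)/2 on |00>, sqrt(2)/2 on |01>, 0 on |10>, 0 on |11>.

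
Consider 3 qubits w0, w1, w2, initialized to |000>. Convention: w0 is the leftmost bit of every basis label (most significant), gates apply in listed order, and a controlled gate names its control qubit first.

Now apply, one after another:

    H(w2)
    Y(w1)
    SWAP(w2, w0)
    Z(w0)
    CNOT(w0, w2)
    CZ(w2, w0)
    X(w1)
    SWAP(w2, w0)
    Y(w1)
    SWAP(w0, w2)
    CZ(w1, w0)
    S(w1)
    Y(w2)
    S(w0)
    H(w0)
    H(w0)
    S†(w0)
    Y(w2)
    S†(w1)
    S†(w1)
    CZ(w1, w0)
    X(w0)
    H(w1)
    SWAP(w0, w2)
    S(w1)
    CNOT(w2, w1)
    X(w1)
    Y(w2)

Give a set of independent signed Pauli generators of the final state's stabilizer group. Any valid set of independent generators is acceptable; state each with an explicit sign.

The final state is stabilized by the group generated by +XZY, -IYZ, +ZIZ; other independent generating sets are equally valid. Key observation: gates 12-19 undo each other exactly, leaving only the rest of the circuit to track.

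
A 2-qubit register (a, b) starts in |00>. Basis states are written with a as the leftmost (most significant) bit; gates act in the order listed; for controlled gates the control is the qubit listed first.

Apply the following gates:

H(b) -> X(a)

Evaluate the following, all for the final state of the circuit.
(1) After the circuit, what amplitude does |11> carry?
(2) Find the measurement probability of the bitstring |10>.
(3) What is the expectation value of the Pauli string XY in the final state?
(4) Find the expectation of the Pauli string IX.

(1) The amplitude on |11> is sqrt(2)/2.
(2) Outcome |10> occurs with probability 1/2.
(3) The expectation value of XY is 0.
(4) The expectation value of IX is 1.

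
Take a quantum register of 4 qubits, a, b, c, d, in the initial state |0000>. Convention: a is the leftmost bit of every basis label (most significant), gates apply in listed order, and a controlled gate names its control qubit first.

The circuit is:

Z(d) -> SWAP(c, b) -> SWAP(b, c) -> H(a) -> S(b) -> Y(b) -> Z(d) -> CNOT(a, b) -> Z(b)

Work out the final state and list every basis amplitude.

The final amplitudes are -sqrt(2)*I/2 on |0100>, sqrt(2)*I/2 on |1000>, and 0 on every other basis state.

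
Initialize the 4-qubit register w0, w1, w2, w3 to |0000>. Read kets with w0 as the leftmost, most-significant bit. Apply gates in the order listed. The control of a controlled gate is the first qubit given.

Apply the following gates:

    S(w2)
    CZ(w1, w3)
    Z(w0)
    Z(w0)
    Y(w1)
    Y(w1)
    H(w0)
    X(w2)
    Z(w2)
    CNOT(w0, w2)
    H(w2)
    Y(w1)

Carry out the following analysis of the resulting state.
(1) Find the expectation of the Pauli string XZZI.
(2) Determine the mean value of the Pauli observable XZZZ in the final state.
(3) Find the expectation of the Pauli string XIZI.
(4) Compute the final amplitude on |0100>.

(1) The expectation value of XZZI is -1.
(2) The observable XZZZ averages to -1.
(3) The expectation value of XIZI is 1.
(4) The final state's coefficient on |0100> equals -I/2.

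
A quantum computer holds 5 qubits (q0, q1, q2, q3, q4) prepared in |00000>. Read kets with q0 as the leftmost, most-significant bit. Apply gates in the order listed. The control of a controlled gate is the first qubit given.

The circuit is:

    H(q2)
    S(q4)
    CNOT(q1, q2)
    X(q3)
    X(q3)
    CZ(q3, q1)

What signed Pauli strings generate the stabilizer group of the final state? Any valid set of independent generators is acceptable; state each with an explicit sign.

One valid set of independent stabilizer generators is +IIXII, +ZIIII, +IZIII, +IIIZI, +IIIIZ (any independent generating set of the same group is equally correct).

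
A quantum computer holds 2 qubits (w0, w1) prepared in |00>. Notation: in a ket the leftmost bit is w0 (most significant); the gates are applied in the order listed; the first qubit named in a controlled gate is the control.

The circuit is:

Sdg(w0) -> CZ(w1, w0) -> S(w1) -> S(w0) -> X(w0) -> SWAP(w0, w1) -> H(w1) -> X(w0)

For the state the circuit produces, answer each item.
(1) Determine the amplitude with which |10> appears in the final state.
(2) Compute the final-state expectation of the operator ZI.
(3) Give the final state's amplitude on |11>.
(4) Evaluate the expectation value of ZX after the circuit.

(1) The final state's coefficient on |10> equals sqrt(2)/2.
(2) In the final state, ZI has expectation -1.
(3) The amplitude on |11> is -sqrt(2)/2.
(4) The observable ZX averages to 1.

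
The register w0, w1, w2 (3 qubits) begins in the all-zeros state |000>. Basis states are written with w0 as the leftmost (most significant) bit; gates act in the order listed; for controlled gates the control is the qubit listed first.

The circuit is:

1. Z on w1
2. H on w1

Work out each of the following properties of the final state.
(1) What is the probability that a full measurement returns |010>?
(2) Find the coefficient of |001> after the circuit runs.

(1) The probability of measuring |010> is 1/2.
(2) The amplitude on |001> is 0.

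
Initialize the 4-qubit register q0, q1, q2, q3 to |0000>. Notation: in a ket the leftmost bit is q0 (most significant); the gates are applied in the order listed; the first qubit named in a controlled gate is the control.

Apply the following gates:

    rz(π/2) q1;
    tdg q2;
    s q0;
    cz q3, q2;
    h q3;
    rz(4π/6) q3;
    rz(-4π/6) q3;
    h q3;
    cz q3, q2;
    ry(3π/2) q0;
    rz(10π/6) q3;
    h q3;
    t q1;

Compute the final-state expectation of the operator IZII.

In the final state, IZII has expectation 1.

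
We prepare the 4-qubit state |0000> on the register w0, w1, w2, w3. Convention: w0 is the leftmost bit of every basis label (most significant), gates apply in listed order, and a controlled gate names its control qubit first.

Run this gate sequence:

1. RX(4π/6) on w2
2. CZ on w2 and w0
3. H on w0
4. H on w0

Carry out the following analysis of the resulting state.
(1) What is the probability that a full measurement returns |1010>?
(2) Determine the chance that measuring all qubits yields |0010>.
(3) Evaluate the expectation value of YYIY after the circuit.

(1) The probability of measuring |1010> is 0. Key observation: steps 3-4 multiply out to the identity, so the circuit reduces to the remaining gates.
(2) The probability of measuring |0010> is 3/4.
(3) In the final state, YYIY has expectation 0.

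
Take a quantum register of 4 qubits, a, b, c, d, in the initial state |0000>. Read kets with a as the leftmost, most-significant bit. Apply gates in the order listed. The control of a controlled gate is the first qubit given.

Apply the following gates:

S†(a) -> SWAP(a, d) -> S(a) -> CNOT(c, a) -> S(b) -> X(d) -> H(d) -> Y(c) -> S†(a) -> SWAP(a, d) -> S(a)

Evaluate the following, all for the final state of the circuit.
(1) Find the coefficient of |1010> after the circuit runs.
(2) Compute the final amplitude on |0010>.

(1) |1010> carries amplitude sqrt(2)/2 in the final state.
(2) The amplitude on |0010> is sqrt(2)*I/2.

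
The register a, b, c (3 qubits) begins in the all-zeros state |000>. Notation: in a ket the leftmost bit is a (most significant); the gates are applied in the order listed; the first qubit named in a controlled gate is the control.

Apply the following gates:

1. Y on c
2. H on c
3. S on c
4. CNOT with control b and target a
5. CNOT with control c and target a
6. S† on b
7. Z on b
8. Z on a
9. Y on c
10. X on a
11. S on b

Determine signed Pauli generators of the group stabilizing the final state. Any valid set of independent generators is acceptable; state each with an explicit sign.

The stabilizer group can be generated by +XIY, +ZIZ, +IZI, among other valid generating sets.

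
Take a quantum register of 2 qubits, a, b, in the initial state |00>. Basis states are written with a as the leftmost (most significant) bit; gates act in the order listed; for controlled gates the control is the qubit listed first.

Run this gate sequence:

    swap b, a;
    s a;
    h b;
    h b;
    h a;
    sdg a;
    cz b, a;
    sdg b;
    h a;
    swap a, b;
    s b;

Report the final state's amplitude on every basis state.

The resulting statevector has amplitude 1/2 - I/2 on |00>, -1/2 + I/2 on |01>, 0 on |10>, 0 on |11>.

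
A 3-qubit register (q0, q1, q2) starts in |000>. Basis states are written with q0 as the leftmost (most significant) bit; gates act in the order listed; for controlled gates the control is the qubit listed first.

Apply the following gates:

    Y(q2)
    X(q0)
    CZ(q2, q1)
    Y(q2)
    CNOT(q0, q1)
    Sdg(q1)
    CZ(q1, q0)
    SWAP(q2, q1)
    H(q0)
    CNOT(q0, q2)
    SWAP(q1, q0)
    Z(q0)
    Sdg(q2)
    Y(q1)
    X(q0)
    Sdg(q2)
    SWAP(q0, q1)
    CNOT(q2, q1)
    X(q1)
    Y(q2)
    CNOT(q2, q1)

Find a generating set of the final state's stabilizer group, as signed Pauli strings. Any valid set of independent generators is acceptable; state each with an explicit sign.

One valid set of independent stabilizer generators is +XIX, -ZIZ, -IZI (any independent generating set of the same group is equally correct).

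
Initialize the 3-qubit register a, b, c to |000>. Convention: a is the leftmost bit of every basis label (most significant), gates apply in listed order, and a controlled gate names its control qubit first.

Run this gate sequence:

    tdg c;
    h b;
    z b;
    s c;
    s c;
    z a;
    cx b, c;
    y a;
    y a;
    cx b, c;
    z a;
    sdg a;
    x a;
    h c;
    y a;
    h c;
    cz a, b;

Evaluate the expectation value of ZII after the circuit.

In the final state, ZII has expectation 1. Key observation: steps 6-11 multiply out to the identity, so the circuit reduces to the remaining gates.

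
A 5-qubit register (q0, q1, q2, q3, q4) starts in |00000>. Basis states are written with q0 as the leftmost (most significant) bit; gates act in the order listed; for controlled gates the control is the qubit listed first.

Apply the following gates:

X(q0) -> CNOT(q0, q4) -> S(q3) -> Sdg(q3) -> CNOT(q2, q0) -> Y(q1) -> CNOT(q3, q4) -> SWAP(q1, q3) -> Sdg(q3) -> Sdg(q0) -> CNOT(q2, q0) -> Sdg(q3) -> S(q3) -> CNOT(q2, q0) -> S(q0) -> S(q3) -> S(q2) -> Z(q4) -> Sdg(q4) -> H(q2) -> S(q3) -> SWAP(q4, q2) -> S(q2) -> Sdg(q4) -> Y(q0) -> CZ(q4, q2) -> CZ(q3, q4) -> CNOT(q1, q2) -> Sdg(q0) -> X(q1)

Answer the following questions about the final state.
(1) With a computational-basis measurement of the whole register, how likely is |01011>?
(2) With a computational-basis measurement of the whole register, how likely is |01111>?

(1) Outcome |01011> occurs with probability 0. Key observation: steps 9-16 multiply out to the identity, so the circuit reduces to the remaining gates.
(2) Outcome |01111> occurs with probability 1/2.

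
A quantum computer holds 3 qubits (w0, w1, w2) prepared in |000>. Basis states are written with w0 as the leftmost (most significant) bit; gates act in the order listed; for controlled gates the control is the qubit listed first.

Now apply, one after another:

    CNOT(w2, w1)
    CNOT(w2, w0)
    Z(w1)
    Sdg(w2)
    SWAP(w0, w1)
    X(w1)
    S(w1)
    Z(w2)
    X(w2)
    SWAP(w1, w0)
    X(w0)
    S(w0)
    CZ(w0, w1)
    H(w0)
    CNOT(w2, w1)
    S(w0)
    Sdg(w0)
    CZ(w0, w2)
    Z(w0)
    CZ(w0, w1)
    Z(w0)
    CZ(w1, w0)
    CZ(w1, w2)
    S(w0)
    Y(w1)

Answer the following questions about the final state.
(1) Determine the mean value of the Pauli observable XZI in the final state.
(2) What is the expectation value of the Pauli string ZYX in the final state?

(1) The observable XZI averages to 0.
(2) The expectation value of ZYX is 0.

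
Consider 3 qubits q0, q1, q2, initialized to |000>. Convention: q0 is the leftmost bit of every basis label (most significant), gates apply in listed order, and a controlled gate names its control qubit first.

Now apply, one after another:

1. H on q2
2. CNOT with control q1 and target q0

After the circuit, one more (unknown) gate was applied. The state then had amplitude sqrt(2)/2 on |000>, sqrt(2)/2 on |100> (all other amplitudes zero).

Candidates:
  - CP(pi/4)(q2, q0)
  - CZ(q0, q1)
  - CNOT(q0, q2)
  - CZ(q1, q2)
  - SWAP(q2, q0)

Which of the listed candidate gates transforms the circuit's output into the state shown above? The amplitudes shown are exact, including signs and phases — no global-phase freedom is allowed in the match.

The unique candidate consistent with the amplitudes is SWAP(q2, q0).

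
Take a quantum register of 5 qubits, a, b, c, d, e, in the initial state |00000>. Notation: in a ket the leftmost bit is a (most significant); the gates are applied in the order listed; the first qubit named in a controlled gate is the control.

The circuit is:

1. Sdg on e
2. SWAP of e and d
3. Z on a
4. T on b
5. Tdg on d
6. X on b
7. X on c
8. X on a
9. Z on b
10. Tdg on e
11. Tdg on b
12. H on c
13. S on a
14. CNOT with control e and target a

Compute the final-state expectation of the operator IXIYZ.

The expectation value of IXIYZ is 0.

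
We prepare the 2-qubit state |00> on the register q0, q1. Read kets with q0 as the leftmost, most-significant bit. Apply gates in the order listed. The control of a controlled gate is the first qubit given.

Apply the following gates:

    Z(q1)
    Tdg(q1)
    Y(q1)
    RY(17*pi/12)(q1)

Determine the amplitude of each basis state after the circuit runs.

The final amplitudes are -I*sqrt(sqrt(2) + 2)/4 - I*sqrt(6 - 3*sqrt(2))/4 on |00>, -I*sqrt(3*sqrt(2) + 6)/4 + I*sqrt(2 - sqrt(2))/4 on |01>, 0 on |10>, 0 on |11>.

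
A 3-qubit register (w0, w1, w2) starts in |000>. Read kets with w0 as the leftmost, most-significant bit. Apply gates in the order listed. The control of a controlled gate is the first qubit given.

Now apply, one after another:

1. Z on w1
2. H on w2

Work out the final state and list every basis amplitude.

The resulting statevector has amplitude sqrt(2)/2 on |000>, sqrt(2)/2 on |001>, and 0 on every other basis state.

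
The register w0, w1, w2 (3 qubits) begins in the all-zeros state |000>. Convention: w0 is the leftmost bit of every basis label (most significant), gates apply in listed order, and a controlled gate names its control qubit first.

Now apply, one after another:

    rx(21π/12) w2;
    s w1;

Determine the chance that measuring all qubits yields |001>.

A full measurement returns |001> with probability 1/2 - sqrt(2)/4.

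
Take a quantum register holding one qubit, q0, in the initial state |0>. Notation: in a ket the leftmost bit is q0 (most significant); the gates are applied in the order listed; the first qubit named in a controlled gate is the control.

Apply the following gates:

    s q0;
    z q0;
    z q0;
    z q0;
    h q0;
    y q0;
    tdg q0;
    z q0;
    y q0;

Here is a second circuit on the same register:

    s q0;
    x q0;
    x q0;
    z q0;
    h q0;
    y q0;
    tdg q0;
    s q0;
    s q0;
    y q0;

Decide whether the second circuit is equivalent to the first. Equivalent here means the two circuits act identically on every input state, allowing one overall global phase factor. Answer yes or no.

Yes, they are equivalent — the unitaries differ by at most a global phase.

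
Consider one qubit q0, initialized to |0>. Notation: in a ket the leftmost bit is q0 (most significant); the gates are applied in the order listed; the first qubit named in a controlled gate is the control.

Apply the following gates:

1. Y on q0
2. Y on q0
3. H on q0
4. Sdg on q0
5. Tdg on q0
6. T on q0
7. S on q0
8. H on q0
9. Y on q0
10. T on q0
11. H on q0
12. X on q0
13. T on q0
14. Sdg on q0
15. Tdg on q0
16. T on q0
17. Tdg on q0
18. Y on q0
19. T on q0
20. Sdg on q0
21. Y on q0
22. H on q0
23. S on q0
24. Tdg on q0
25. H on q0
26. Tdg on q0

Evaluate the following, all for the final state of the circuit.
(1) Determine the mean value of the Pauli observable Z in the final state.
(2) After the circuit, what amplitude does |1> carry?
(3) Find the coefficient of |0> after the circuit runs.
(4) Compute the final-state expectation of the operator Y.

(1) In the final state, Z has expectation 1/2. Key observation: gates 2-9 undo each other exactly, leaving only the rest of the circuit to track.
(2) The amplitude on |1> is sqrt(2)*(1 + I)/4.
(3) |0> carries amplitude sqrt(2)*(-2*I - exp(3*I*pi/4) + exp(I*pi/4))/4 in the final state.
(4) The observable Y averages to sqrt(2)/4 + 1/2.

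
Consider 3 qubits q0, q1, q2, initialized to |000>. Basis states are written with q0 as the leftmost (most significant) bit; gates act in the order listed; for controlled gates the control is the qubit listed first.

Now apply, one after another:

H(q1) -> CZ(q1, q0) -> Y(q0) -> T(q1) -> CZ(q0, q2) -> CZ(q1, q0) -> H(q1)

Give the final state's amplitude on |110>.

|110> carries amplitude exp(3*I*pi/4)/2 + I/2 in the final state.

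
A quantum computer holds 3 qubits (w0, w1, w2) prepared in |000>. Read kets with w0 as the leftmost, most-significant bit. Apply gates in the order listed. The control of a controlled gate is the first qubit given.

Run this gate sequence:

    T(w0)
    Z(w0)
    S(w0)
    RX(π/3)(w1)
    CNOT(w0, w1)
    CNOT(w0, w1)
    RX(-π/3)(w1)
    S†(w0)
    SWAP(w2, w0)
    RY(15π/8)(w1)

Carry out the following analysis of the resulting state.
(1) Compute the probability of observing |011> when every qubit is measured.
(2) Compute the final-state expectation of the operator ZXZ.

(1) Outcome |011> occurs with probability 0. Key observation: the block from step 3 through step 8 cancels to the identity and can be dropped.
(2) In the final state, ZXZ has expectation -sqrt(2 - sqrt(2))/2.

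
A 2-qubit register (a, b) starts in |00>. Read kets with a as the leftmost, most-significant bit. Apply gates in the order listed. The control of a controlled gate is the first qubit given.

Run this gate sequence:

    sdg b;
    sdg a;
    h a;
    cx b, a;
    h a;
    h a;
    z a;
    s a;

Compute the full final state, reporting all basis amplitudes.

The final amplitudes are sqrt(2)/2 on |00>, 0 on |01>, -sqrt(2)*I/2 on |10>, 0 on |11>. Key observation: gates 5-6 undo each other exactly, leaving only the rest of the circuit to track.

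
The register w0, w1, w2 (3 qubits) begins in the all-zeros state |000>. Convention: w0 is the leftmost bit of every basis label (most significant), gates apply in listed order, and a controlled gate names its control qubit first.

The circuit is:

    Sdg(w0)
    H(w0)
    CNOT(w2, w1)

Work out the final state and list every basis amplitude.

The resulting statevector has amplitude sqrt(2)/2 on |000>, sqrt(2)/2 on |100>, and 0 on every other basis state.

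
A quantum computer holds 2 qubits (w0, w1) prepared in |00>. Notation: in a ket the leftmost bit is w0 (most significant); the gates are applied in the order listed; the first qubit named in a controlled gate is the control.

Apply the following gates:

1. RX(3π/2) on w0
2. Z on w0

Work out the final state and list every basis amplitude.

After the circuit, the state carries amplitude -sqrt(2)/2 on |00>, 0 on |01>, sqrt(2)*I/2 on |10>, 0 on |11>.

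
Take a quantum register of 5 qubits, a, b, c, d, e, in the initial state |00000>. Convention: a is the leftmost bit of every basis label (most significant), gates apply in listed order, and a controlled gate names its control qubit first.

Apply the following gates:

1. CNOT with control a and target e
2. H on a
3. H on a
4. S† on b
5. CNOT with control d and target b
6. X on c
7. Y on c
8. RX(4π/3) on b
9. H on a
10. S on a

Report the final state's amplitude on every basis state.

The final amplitudes are sqrt(2)*I/4 on |00000>, -sqrt(6)/4 on |01000>, -sqrt(2)/4 on |10000>, -sqrt(6)*I/4 on |11000>, and 0 on every other basis state.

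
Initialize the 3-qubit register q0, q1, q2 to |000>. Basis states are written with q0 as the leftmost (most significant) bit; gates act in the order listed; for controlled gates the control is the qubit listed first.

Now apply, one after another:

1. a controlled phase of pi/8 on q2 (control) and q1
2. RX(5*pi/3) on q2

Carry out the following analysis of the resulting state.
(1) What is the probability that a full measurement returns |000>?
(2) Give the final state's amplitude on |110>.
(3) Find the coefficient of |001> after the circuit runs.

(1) A full measurement returns |000> with probability 3/4.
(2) The amplitude on |110> is 0.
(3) The final state's coefficient on |001> equals -I/2.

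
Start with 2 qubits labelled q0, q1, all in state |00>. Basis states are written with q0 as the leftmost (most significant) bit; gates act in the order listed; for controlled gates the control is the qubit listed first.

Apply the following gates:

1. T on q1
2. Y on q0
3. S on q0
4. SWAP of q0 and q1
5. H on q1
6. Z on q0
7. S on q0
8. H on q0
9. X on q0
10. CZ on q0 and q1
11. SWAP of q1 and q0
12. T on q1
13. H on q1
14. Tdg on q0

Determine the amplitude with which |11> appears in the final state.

The final state's coefficient on |11> equals sqrt(2)*(1 - exp(3*I*pi/4))/4.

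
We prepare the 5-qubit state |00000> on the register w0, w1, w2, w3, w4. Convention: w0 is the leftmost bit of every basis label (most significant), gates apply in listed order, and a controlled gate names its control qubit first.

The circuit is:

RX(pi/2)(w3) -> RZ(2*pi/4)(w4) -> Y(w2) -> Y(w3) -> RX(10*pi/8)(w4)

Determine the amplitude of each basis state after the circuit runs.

The final amplitudes are sqrt(4 - 2*sqrt(2))*exp(I*pi/4)/4 on |00100>, sqrt(2*sqrt(2) + 4)*exp(3*I*pi/4)/4 on |00101>, -sqrt(4 - 2*sqrt(2))*exp(3*I*pi/4)/4 on |00110>, sqrt(2*sqrt(2) + 4)*exp(I*pi/4)/4 on |00111>, and 0 on every other basis state.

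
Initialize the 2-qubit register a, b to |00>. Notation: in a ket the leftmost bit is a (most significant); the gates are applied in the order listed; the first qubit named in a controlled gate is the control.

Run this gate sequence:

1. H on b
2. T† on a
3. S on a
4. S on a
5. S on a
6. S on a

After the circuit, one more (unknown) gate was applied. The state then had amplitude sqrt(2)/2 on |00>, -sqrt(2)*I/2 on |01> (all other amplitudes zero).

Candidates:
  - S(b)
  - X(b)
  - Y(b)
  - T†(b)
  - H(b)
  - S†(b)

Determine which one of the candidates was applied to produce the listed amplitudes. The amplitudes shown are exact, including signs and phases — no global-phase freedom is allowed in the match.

The applied gate was S†(b).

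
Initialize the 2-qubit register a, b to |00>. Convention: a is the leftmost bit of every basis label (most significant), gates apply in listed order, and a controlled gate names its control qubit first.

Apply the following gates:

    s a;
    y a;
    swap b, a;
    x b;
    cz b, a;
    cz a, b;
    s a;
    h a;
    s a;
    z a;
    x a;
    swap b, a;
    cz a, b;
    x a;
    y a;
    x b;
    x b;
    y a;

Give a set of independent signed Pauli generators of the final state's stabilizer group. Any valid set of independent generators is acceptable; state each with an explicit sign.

One valid set of independent stabilizer generators is +IY, -ZI (any independent generating set of the same group is equally correct).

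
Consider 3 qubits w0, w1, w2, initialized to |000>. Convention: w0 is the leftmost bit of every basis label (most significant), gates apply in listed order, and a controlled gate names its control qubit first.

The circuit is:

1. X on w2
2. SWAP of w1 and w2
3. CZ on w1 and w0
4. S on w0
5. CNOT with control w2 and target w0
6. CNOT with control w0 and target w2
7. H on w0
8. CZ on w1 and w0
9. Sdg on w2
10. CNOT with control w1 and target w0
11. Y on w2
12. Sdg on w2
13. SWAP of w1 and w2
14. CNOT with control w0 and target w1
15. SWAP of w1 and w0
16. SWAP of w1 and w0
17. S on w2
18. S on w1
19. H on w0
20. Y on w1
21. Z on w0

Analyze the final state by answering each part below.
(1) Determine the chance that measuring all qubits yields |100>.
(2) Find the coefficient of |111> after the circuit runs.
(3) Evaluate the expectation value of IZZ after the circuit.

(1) Outcome |100> occurs with probability 0. Key observation: steps 15-16 multiply out to the identity, so the circuit reduces to the remaining gates.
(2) The amplitude on |111> is -1/2.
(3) The observable IZZ averages to 0.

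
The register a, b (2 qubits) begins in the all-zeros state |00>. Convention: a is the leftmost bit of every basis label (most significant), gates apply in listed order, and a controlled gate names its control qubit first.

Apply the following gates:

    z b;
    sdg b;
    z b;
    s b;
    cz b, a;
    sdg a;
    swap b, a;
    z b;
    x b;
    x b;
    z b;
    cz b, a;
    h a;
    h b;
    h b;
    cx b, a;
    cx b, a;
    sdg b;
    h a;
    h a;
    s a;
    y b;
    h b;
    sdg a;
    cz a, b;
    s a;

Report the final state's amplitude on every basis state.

After the circuit, the state carries amplitude I/2 on |00>, -I/2 on |01>, -1/2 on |10>, -1/2 on |11>. Key observation: gates 16-17 undo each other exactly, leaving only the rest of the circuit to track.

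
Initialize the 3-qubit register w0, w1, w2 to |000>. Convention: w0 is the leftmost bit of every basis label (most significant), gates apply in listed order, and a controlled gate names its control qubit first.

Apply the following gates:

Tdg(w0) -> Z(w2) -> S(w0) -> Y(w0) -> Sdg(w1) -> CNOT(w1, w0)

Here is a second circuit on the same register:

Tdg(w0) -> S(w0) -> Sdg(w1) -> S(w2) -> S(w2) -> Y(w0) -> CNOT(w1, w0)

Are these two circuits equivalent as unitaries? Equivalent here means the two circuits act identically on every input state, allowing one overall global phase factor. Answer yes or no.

Yes: on every input state the two circuits agree up to one overall phase factor.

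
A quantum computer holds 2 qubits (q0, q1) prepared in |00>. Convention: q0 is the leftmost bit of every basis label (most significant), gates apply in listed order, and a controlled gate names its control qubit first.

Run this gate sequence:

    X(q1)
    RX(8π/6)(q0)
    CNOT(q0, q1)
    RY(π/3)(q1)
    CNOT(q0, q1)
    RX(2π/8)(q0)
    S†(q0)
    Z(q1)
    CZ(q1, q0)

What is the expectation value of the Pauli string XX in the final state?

In the final state, XX has expectation -3/4.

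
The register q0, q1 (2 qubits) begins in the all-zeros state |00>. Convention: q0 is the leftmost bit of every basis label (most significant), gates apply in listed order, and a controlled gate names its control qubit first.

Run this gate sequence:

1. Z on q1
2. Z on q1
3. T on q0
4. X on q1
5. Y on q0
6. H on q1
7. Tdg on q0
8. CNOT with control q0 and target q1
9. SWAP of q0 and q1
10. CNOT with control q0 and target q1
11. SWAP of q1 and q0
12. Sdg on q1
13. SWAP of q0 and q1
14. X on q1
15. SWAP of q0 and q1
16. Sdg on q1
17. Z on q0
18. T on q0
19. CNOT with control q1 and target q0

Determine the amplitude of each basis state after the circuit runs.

The final amplitudes are -sqrt(2)*exp(I*pi/4)/2 on |00>, sqrt(2)*I/2 on |01>, 0 on |10>, 0 on |11>.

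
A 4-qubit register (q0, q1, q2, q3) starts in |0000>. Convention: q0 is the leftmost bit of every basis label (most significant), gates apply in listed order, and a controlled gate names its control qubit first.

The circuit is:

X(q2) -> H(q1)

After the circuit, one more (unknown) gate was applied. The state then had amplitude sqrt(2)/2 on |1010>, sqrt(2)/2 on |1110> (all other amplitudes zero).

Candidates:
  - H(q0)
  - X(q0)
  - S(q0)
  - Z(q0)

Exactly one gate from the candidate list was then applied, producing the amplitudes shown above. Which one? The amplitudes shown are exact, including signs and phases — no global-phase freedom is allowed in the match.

The applied gate was X(q0).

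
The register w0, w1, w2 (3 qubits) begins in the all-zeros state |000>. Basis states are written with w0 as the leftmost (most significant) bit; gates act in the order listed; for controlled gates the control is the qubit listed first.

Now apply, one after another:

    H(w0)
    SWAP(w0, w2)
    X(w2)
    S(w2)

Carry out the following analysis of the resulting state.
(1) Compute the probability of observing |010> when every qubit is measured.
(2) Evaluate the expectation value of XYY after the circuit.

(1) Outcome |010> occurs with probability 0.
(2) The expectation value of XYY is 0.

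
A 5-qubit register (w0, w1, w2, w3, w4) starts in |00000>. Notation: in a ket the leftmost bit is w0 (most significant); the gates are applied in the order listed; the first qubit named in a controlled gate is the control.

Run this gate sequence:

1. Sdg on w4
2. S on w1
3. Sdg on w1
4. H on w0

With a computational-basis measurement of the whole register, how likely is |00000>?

A full measurement returns |00000> with probability 1/2. Key observation: gates 2-3 undo each other exactly, leaving only the rest of the circuit to track.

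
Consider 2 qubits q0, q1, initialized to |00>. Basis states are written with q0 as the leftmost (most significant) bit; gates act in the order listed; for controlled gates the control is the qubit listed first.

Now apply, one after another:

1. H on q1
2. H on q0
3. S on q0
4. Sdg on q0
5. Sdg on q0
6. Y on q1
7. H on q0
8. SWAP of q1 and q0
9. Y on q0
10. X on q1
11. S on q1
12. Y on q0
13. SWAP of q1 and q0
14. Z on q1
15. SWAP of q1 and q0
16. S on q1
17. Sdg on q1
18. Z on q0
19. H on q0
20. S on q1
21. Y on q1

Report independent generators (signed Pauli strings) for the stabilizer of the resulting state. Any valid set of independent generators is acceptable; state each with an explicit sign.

The final state is stabilized by the group generated by +IY, -ZI; other independent generating sets are equally valid.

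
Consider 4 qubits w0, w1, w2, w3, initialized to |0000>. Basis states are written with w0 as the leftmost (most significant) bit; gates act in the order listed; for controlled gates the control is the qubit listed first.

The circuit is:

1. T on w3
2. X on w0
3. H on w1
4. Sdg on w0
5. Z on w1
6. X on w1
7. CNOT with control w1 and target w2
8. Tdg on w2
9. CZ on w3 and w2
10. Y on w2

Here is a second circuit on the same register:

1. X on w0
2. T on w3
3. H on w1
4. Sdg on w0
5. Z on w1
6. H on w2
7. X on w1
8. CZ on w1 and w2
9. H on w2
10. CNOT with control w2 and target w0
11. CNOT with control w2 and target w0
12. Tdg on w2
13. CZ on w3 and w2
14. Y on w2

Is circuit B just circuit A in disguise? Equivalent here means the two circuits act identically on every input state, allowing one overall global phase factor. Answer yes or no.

Yes: on every input state the two circuits agree up to one overall phase factor.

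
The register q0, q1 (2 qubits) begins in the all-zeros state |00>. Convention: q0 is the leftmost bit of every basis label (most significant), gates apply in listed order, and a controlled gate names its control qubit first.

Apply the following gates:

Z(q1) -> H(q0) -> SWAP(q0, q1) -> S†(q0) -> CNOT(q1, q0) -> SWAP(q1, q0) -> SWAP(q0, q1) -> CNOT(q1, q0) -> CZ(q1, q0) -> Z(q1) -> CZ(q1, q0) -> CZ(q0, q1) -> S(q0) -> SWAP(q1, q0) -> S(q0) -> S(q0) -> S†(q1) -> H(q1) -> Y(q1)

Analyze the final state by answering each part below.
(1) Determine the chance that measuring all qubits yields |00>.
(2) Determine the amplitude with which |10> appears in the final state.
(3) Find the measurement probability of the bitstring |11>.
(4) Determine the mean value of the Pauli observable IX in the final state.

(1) Outcome |00> occurs with probability 1/4.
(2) The final state's coefficient on |10> equals -I/2.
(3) Outcome |11> occurs with probability 1/4.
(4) The expectation value of IX is -1.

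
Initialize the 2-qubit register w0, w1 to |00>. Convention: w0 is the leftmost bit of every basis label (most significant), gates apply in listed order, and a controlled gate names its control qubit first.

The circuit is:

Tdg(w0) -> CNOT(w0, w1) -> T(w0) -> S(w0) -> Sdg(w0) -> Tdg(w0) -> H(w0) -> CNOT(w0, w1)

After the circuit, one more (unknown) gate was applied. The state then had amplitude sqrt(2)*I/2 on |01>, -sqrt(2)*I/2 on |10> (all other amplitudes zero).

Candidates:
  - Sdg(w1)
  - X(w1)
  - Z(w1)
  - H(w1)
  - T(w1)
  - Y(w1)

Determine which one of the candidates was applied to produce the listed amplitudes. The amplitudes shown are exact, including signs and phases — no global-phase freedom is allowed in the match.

The unique candidate consistent with the amplitudes is Y(w1).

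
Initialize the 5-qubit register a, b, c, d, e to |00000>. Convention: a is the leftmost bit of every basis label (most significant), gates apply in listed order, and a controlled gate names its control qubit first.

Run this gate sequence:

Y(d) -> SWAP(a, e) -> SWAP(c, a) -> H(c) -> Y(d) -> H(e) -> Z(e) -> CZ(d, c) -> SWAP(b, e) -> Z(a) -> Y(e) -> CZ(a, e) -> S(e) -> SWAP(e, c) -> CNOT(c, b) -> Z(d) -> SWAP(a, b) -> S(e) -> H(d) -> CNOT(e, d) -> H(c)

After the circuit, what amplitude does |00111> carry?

The final state's coefficient on |00111> equals -I/4.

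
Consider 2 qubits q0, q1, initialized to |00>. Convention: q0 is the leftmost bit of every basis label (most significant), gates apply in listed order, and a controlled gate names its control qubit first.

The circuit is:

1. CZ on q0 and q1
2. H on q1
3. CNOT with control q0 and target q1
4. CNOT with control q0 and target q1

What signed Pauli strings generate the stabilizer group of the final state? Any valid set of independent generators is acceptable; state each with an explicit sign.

The stabilizer group can be generated by +IX, +ZI, among other valid generating sets. Key observation: the block from step 3 through step 4 cancels to the identity and can be dropped.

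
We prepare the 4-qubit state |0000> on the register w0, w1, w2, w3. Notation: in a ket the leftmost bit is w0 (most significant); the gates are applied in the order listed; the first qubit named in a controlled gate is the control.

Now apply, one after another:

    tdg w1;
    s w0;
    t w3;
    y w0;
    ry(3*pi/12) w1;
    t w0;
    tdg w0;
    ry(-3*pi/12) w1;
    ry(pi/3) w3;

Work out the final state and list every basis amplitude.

After the circuit, the state carries amplitude sqrt(3)*I/2 on |1000>, I/2 on |1001>, and 0 on every other basis state. Key observation: gates 5-8 undo each other exactly, leaving only the rest of the circuit to track.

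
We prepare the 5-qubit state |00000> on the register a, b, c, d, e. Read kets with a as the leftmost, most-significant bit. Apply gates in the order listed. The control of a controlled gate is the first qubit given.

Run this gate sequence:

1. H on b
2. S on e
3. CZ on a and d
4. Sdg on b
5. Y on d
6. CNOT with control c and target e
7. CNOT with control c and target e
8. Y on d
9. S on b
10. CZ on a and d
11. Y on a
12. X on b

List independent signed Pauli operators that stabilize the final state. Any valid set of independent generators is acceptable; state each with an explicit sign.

The stabilizer group can be generated by +IXIII, -ZIIII, +IIZII, +IIIZI, +IIIIZ, among other valid generating sets. Key observation: gates 3-10 undo each other exactly, leaving only the rest of the circuit to track.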